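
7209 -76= 7133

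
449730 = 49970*9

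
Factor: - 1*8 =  - 2^3 = - 8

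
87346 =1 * 87346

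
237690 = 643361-405671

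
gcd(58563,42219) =9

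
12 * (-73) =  - 876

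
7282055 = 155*46981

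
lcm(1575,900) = 6300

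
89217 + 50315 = 139532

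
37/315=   37/315 = 0.12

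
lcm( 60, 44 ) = 660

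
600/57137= 600/57137 = 0.01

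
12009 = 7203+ 4806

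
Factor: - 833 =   -  7^2*17^1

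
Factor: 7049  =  7^1*19^1*53^1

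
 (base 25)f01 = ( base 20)138G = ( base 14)35BA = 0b10010010100000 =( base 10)9376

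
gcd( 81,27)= 27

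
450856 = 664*679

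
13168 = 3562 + 9606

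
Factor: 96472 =2^3*31^1*389^1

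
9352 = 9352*1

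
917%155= 142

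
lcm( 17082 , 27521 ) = 495378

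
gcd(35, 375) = 5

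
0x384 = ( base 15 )400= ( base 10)900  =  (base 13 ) 543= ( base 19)297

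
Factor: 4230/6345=2^1 * 3^(  -  1) =2/3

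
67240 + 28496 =95736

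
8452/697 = 8452/697 = 12.13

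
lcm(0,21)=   0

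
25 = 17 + 8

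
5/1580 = 1/316 = 0.00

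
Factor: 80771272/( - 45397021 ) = -2^3*17^( - 1)*73^( - 1 )*157^(-1)*193^1*233^( - 1 )*52313^1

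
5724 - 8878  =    -  3154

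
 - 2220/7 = -2220/7 = - 317.14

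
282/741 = 94/247 = 0.38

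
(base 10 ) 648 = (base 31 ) ks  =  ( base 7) 1614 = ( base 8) 1210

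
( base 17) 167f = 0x1A7D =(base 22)e05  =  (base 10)6781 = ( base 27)984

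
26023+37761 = 63784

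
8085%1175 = 1035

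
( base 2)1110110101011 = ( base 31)7s0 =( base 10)7595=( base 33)6w5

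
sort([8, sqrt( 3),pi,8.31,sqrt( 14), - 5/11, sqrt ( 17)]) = [ - 5/11,sqrt (3 ) , pi , sqrt(14 ) , sqrt(17),8, 8.31 ] 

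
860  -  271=589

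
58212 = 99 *588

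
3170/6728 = 1585/3364 = 0.47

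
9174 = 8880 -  - 294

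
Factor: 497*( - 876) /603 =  - 2^2*3^( - 1)*7^1*67^( - 1 )*71^1*73^1  =  -145124/201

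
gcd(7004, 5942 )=2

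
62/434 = 1/7 = 0.14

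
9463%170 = 113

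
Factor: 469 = 7^1*67^1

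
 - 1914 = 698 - 2612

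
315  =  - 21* (-15)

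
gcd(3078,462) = 6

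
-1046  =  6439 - 7485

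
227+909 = 1136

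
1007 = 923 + 84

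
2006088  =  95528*21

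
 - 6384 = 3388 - 9772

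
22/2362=11/1181  =  0.01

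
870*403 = 350610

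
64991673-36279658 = 28712015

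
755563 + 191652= 947215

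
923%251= 170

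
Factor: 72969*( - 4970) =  - 2^1 * 3^1 *5^1*7^1 * 13^1  *  71^1 *1871^1 = - 362655930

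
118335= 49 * 2415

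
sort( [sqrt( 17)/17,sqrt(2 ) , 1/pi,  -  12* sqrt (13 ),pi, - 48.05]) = [ - 48.05, - 12*sqrt(13 ), sqrt( 17 ) /17,1/pi, sqrt(2),pi ] 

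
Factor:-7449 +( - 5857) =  - 2^1*6653^1 = -13306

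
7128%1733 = 196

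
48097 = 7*6871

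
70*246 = 17220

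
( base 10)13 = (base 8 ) 15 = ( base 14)d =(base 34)d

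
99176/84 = 1180+2/3 = 1180.67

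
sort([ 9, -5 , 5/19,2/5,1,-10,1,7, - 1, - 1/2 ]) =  [ - 10,- 5, - 1, - 1/2  ,  5/19,2/5, 1, 1,7,9]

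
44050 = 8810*5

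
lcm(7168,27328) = 437248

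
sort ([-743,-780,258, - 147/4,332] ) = [ - 780,  -  743, - 147/4,258,332] 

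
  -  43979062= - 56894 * 773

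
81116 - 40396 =40720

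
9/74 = 9/74= 0.12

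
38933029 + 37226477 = 76159506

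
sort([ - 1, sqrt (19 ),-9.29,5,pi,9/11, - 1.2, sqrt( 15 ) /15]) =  [-9.29, - 1.2, - 1,sqrt( 15 )/15, 9/11, pi,sqrt(19),5] 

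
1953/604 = 3 + 141/604 = 3.23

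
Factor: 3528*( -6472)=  - 2^6 *3^2*7^2*809^1 =-22833216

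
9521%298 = 283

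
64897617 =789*82253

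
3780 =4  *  945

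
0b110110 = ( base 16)36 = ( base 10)54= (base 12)46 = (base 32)1M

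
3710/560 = 53/8 = 6.62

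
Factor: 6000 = 2^4 * 3^1*5^3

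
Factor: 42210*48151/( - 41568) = -2^( - 4 )*3^1*5^1 * 7^1*67^1*179^1*269^1 * 433^( - 1) = - 338742285/6928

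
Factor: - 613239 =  - 3^1*11^1*18583^1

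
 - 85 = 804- 889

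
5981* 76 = 454556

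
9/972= 1/108  =  0.01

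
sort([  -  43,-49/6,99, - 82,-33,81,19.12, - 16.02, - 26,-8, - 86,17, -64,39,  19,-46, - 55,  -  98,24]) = [  -  98, - 86,- 82,  -  64,- 55, - 46,-43,  -  33, - 26,-16.02 ,-49/6, - 8, 17,  19,19.12, 24,39,81,99]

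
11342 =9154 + 2188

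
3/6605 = 3/6605= 0.00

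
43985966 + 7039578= 51025544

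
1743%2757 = 1743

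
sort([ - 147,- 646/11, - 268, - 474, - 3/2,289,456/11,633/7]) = [  -  474,-268, - 147, - 646/11, - 3/2,456/11,633/7,289 ] 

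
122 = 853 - 731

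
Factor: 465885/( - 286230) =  - 2^ ( - 1)*3^2*17^1*47^(-1) = -153/94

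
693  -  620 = 73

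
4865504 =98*49648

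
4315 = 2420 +1895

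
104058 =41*2538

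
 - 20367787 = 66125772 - 86493559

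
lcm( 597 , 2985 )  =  2985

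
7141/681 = 10+ 331/681 = 10.49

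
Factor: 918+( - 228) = 2^1*3^1 * 5^1*23^1 =690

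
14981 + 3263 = 18244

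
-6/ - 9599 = 6/9599=   0.00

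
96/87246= 16/14541  =  0.00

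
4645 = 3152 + 1493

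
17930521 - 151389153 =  - 133458632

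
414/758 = 207/379 =0.55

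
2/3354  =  1/1677 = 0.00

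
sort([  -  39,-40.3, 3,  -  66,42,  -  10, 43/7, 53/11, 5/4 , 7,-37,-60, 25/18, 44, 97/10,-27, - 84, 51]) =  [ - 84, - 66, - 60, - 40.3, - 39, - 37,-27,-10, 5/4, 25/18, 3, 53/11  ,  43/7, 7, 97/10,  42, 44, 51 ] 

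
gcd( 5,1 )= 1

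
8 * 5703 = 45624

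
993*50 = 49650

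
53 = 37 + 16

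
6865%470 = 285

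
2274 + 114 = 2388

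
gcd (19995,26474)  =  31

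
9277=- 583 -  - 9860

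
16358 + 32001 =48359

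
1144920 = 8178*140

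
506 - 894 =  - 388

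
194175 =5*38835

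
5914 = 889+5025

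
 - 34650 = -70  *495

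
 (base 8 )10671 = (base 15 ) 1527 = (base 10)4537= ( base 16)11b9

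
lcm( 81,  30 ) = 810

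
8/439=8/439 = 0.02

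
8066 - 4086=3980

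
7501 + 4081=11582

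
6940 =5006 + 1934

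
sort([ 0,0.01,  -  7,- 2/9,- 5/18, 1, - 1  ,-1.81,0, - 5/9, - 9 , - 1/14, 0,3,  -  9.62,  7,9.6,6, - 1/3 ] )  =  [ - 9.62,  -  9, - 7, - 1.81 , - 1,  -  5/9, - 1/3, - 5/18, - 2/9, - 1/14 , 0,0,0,0.01,  1, 3,6,7, 9.6]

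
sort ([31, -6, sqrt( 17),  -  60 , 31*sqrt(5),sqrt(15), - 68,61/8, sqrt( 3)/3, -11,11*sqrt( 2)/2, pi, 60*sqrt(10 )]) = [ - 68, -60, - 11, - 6, sqrt( 3 )/3 , pi,sqrt(15),sqrt(17),61/8,  11*sqrt(2) /2, 31, 31 * sqrt (5), 60*sqrt(10 )]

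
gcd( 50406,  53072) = 62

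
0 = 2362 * 0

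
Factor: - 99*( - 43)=4257 = 3^2*11^1*43^1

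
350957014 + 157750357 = 508707371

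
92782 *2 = 185564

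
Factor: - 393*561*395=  - 3^2*5^1*11^1*17^1*79^1*131^1 = - 87086835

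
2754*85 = 234090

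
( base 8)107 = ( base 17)43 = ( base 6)155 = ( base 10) 71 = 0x47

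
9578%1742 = 868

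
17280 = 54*320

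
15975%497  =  71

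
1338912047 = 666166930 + 672745117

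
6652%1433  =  920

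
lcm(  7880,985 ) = 7880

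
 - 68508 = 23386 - 91894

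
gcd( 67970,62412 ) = 14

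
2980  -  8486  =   - 5506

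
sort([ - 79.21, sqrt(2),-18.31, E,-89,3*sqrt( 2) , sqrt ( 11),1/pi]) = [-89,- 79.21, - 18.31,1/pi, sqrt ( 2),  E, sqrt( 11), 3*sqrt ( 2 ) ]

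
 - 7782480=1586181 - 9368661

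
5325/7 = 760 + 5/7 = 760.71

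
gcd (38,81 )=1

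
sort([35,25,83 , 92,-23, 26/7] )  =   [ - 23 , 26/7, 25,35,83,  92] 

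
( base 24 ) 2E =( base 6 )142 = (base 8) 76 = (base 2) 111110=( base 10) 62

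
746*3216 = 2399136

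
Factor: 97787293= 157^1*622849^1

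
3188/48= 797/12 = 66.42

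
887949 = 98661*9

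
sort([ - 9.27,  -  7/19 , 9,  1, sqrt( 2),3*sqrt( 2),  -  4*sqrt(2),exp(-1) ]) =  [ - 9.27, - 4 * sqrt(2 ), - 7/19,exp( - 1),1,sqrt(2),3*sqrt( 2 ) , 9]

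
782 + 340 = 1122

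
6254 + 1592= 7846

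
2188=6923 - 4735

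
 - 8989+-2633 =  - 11622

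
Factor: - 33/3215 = -3^1 * 5^(-1) * 11^1*643^( -1 )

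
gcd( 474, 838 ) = 2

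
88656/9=29552/3 = 9850.67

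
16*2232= 35712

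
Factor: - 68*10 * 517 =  - 351560 = -2^3 * 5^1*11^1*17^1*47^1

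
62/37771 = 62/37771 = 0.00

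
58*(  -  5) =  - 290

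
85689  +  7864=93553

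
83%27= 2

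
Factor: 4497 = 3^1*1499^1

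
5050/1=5050=5050.00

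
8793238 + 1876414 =10669652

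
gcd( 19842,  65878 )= 2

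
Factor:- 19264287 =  - 3^1 * 7^1 * 797^1*1151^1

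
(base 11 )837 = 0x3F0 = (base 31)11G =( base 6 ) 4400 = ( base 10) 1008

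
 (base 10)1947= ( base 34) 1N9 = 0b11110011011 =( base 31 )20p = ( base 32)1SR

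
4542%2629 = 1913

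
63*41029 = 2584827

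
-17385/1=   -  17385  =  -17385.00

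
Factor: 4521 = 3^1 * 11^1  *137^1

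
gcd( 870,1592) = 2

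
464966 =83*5602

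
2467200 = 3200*771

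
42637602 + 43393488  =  86031090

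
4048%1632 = 784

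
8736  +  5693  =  14429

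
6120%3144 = 2976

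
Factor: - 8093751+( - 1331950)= -9425701=- 17^1 * 554453^1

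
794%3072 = 794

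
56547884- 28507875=28040009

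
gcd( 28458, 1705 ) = 31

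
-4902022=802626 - 5704648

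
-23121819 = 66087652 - 89209471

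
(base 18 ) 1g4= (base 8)1150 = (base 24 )11g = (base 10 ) 616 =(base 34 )i4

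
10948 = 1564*7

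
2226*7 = 15582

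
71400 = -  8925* (- 8) 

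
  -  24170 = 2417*( - 10)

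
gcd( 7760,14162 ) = 194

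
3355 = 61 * 55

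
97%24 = 1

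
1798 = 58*31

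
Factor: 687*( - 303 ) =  - 3^2*101^1*229^1 = - 208161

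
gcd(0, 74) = 74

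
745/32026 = 745/32026 = 0.02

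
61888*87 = 5384256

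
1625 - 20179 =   -  18554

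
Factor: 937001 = 13^1 * 72077^1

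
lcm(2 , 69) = 138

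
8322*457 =3803154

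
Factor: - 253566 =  - 2^1*3^2*14087^1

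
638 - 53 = 585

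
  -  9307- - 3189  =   - 6118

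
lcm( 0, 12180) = 0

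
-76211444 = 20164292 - 96375736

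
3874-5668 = -1794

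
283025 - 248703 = 34322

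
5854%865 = 664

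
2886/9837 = 962/3279 = 0.29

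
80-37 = 43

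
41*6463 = 264983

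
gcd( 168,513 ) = 3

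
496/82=248/41 = 6.05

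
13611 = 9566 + 4045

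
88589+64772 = 153361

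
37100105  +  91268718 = 128368823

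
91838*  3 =275514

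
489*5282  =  2582898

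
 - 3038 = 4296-7334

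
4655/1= 4655= 4655.00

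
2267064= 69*32856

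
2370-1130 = 1240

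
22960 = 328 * 70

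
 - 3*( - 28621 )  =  85863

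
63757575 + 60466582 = 124224157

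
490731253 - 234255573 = 256475680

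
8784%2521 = 1221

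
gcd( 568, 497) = 71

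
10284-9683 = 601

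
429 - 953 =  - 524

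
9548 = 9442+106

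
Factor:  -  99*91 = -9009 = - 3^2*7^1*11^1 * 13^1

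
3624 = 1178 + 2446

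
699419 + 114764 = 814183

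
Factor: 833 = 7^2 *17^1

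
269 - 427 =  - 158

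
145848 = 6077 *24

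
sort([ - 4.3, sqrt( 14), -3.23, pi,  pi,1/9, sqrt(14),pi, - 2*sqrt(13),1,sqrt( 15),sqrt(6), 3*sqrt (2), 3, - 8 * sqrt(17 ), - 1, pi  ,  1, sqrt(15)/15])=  [ - 8*sqrt(17 ), - 2 *sqrt( 13), - 4.3,- 3.23, - 1  ,  1/9,sqrt(  15)/15, 1,1,sqrt(6 ),  3, pi,pi, pi  ,  pi, sqrt (14), sqrt(14), sqrt( 15 ), 3  *  sqrt(2)]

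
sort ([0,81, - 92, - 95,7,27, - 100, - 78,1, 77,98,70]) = [ - 100,-95 , -92, - 78,0,1,7, 27,70,77 , 81, 98]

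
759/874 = 33/38 = 0.87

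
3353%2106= 1247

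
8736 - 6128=2608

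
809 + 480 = 1289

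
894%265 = 99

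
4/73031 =4/73031 = 0.00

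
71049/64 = 1110+9/64= 1110.14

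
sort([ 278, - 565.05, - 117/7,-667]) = [ - 667, - 565.05, - 117/7,278]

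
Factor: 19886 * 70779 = 2^1 * 3^1 * 61^1 * 163^1*23593^1  =  1407511194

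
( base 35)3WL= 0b1001011010000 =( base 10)4816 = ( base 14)1A80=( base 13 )2266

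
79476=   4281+75195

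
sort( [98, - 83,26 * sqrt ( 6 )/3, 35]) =[ - 83,  26 * sqrt( 6) /3,  35,98 ]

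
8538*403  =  3440814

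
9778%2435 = 38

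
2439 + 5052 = 7491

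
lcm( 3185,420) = 38220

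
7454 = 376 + 7078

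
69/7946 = 69/7946  =  0.01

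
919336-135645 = 783691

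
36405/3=12135 = 12135.00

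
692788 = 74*9362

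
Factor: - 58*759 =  - 44022 = -2^1*3^1*11^1 * 23^1*29^1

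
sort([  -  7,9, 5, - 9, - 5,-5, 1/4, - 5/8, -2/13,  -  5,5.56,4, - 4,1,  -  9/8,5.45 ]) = [ - 9,- 7, - 5,  -  5,  -  5,- 4, - 9/8, - 5/8, - 2/13,1/4,  1 , 4,  5, 5.45,5.56, 9 ] 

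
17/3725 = 17/3725 = 0.00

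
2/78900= 1/39450 = 0.00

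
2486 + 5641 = 8127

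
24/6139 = 24/6139 = 0.00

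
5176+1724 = 6900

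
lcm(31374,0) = 0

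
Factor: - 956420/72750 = -986/75 = - 2^1*3^( - 1 )*5^(- 2)*17^1*29^1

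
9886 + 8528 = 18414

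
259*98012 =25385108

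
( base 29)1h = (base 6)114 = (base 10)46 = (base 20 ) 26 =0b101110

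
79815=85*939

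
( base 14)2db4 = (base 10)8194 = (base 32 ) 802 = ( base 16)2002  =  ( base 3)102020111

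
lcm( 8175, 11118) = 277950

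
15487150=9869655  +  5617495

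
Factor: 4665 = 3^1*5^1*311^1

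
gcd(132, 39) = 3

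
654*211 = 137994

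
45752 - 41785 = 3967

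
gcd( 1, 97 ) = 1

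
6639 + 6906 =13545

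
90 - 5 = 85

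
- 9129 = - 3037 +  - 6092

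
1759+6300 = 8059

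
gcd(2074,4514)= 122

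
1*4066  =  4066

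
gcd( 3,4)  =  1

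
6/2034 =1/339= 0.00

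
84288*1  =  84288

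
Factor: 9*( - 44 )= -2^2*3^2*11^1=- 396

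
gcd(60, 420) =60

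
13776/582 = 23 + 65/97 = 23.67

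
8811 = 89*99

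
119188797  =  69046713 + 50142084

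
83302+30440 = 113742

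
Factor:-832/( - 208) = 4 = 2^2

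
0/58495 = 0 = 0.00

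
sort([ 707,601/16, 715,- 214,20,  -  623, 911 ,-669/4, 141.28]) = [ - 623, -214,-669/4, 20,601/16, 141.28,707,715, 911]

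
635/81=7  +  68/81 = 7.84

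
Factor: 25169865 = 3^1 * 5^1 * 7^1*239713^1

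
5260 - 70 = 5190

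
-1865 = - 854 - 1011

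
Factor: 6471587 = 1031^1 * 6277^1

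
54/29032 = 27/14516  =  0.00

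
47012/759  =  2044/33  =  61.94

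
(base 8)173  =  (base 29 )47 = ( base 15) 83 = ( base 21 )5i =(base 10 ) 123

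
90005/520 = 18001/104 = 173.09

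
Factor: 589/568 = 2^( -3 ) * 19^1*31^1 * 71^ ( - 1)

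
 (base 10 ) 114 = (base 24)4I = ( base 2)1110010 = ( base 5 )424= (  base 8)162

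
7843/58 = 135 + 13/58 =135.22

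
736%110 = 76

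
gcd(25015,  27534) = 1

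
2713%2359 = 354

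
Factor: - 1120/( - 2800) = 2/5 = 2^1*5^(- 1)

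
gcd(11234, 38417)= 41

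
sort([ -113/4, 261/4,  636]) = [ - 113/4, 261/4 , 636]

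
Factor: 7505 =5^1*19^1*79^1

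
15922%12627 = 3295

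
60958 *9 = 548622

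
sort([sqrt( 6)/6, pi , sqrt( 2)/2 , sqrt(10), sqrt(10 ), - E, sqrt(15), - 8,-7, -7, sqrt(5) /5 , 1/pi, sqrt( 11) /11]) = [  -  8, - 7, - 7,  -  E,sqrt( 11)/11, 1/pi , sqrt( 6) /6, sqrt( 5) /5,  sqrt( 2) /2,pi,sqrt(10 ),  sqrt( 10), sqrt(15) ] 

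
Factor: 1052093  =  7^1*150299^1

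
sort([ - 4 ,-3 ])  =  [ - 4, -3]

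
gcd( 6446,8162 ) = 22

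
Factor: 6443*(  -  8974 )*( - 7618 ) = 440468813876 = 2^2*7^1*13^1*17^1*293^1*379^1*641^1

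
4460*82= 365720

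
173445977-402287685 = -228841708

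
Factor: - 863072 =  - 2^5*7^1*3853^1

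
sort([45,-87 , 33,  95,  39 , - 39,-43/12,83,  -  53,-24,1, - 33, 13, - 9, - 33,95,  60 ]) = [-87,-53,  -  39, - 33, - 33, - 24, - 9,-43/12,1,13,33,39,  45,60,83,95,  95 ]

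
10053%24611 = 10053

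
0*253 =0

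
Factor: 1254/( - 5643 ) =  - 2/9 = - 2^1*3^( - 2) 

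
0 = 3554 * 0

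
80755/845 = 95 + 96/169 = 95.57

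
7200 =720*10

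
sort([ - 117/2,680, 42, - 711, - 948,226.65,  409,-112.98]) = [ - 948, - 711, - 112.98, - 117/2,42, 226.65, 409, 680 ] 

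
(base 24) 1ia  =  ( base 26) 1D4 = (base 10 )1018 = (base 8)1772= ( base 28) 18A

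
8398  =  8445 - 47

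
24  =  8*3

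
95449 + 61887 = 157336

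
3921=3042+879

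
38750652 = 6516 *5947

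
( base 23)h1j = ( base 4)2031023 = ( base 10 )9035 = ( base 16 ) 234b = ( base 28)bej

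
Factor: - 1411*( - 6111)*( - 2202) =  - 2^1*3^3*7^1*17^1*83^1*97^1*367^1 = - 18987011442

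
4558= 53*86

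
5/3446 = 5/3446 = 0.00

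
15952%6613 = 2726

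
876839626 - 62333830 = 814505796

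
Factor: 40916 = 2^2*53^1*193^1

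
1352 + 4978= 6330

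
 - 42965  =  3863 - 46828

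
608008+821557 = 1429565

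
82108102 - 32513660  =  49594442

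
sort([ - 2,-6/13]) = [-2, - 6/13]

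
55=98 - 43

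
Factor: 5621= 7^1 * 11^1*73^1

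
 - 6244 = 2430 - 8674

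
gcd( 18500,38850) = 1850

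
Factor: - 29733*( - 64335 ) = 1912872555=3^2*5^1*11^1*17^1*53^1 * 4289^1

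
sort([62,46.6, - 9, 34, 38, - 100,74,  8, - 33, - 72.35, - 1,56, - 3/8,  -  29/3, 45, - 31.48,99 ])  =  [ - 100, -72.35, - 33, - 31.48, - 29/3, - 9, - 1, - 3/8, 8, 34,38, 45, 46.6,56,62,74,  99] 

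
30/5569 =30/5569 = 0.01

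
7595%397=52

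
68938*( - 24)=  - 1654512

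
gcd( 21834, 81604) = 2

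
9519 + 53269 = 62788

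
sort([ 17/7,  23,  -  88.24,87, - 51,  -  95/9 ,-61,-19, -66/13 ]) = [ - 88.24 , - 61, - 51  ,- 19, - 95/9, - 66/13,17/7,23,87 ]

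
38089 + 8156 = 46245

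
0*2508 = 0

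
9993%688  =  361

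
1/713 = 1/713=0.00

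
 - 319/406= - 11/14 = - 0.79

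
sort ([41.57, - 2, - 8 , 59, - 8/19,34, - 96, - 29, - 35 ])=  [ - 96, - 35, - 29, - 8, - 2, - 8/19, 34, 41.57,59 ]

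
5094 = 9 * 566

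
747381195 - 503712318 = 243668877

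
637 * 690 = 439530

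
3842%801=638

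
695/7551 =695/7551 = 0.09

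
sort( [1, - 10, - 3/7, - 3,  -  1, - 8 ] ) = [ - 10, - 8, - 3, - 1, - 3/7 , 1 ]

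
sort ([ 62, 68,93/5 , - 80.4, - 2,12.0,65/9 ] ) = [ - 80.4, - 2  ,  65/9, 12.0,93/5,62,68]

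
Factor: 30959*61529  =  1904876311 =13^1*83^1*373^1*4733^1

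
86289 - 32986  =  53303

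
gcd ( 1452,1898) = 2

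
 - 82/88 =-1 + 3/44 = - 0.93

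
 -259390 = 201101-460491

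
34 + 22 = 56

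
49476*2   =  98952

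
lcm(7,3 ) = 21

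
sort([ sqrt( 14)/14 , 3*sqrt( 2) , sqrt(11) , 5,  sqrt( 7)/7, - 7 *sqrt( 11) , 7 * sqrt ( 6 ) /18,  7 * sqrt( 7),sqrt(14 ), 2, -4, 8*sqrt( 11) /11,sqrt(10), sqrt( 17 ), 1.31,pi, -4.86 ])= [ - 7* sqrt( 11) , - 4.86,-4 , sqrt( 14 )/14 , sqrt( 7)/7 , 7 * sqrt(6) /18, 1.31 , 2,8*sqrt( 11 ) /11, pi,  sqrt(10) , sqrt(11 ) , sqrt(14),sqrt( 17) , 3*sqrt(  2 ),5,7* sqrt( 7 )] 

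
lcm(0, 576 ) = 0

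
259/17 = 15 +4/17 = 15.24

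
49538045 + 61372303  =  110910348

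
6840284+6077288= 12917572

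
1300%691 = 609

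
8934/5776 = 1 + 1579/2888= 1.55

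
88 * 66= 5808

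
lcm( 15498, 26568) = 185976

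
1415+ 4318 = 5733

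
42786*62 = 2652732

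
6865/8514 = 6865/8514 = 0.81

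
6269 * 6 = 37614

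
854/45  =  18 + 44/45 = 18.98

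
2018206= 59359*34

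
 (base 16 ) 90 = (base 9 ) 170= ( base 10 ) 144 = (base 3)12100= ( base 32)4g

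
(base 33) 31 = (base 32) 34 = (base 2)1100100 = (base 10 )100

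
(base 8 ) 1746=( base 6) 4342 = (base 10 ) 998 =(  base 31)116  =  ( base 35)SI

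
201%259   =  201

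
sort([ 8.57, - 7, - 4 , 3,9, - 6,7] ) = [-7,-6, - 4,3 , 7,  8.57 , 9 ]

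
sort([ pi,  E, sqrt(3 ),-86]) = [-86, sqrt(3), E,pi]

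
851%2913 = 851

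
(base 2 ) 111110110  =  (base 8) 766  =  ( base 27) IG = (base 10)502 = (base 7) 1315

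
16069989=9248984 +6821005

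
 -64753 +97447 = 32694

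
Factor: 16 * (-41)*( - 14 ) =9184  =  2^5*7^1 * 41^1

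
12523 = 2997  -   - 9526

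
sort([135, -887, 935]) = [ - 887,135,935]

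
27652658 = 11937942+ 15714716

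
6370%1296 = 1186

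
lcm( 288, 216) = 864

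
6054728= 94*64412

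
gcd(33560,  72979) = 1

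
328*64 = 20992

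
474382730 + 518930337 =993313067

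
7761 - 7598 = 163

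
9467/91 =104 + 3/91 = 104.03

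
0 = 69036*0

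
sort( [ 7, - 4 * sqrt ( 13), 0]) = [ - 4*sqrt(13), 0,7]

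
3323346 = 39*85214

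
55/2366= 55/2366 = 0.02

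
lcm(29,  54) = 1566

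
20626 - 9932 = 10694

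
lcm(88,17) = 1496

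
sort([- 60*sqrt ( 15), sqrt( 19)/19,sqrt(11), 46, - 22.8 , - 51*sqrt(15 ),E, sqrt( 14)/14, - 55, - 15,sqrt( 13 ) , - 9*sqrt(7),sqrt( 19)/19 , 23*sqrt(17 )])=[ - 60*sqrt( 15) ,-51*sqrt( 15), - 55, - 9*sqrt( 7), - 22.8, - 15,sqrt(19)/19,sqrt(19) /19,sqrt(14)/14,E,sqrt( 11),sqrt( 13 ) , 46, 23*sqrt( 17 )]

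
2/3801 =2/3801 = 0.00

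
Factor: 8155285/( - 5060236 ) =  - 2^( - 2 )*5^1*277^(-1)*4567^( - 1 ) *1631057^1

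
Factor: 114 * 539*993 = 2^1*3^2 * 7^2 *11^1 * 19^1 * 331^1 = 61015878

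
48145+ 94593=142738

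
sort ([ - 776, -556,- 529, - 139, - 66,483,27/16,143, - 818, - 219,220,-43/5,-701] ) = [ - 818, - 776, - 701, - 556, - 529,-219, - 139, - 66, - 43/5,  27/16, 143, 220,  483 ] 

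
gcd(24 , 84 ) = 12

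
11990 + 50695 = 62685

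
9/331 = 9/331 = 0.03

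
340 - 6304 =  - 5964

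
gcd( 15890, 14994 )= 14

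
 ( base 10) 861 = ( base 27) 14O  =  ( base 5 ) 11421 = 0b1101011101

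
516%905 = 516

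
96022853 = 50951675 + 45071178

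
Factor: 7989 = 3^1*2663^1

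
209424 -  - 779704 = 989128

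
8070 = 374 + 7696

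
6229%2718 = 793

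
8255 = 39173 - 30918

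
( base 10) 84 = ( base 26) 36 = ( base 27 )33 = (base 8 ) 124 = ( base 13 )66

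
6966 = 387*18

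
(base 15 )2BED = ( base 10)9448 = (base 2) 10010011101000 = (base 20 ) 13C8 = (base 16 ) 24e8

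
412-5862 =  - 5450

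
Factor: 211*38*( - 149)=-2^1*19^1*149^1*211^1= - 1194682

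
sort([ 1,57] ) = [1, 57] 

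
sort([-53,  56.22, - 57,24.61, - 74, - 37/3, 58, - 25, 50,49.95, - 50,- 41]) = [ - 74,  -  57, - 53, - 50, - 41,-25, - 37/3,24.61,49.95, 50,56.22,58]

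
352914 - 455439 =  - 102525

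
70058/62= 1129 + 30/31 =1129.97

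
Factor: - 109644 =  - 2^2*3^1*9137^1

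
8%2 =0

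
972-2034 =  -1062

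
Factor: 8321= 53^1*157^1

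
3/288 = 1/96= 0.01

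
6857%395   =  142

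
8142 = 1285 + 6857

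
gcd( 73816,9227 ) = 9227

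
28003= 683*41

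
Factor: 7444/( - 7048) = - 2^( - 1 )*881^( - 1 )*1861^1= - 1861/1762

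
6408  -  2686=3722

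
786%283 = 220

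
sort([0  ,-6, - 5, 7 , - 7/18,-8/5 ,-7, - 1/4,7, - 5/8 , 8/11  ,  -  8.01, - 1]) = [ -8.01, - 7, -6, - 5,  -  8/5, - 1, - 5/8, - 7/18, - 1/4, 0,8/11,7, 7]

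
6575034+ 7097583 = 13672617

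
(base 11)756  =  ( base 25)1b8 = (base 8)1614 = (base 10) 908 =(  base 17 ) 327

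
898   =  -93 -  - 991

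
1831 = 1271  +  560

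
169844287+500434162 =670278449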